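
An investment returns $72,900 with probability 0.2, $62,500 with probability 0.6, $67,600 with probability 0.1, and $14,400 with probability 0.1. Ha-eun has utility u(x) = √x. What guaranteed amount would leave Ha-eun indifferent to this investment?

E[u] = 0.2·√72900 + 0.6·√62500 + 0.1·√67600 + 0.1·√14400 = 0.2·270 + 0.6·250 + 0.1·260 + 0.1·120 = 242
CE = (242)² = 58564

$58,564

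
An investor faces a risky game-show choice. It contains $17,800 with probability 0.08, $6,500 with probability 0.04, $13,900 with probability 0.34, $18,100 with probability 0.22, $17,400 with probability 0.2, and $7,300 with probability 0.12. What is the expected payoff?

$14,748

EV = 0.08 × 17800 + 0.04 × 6500 + 0.34 × 13900 + 0.22 × 18100 + 0.2 × 17400 + 0.12 × 7300 = 1424 + 260 + 4726 + 3982 + 3480 + 876 = 14748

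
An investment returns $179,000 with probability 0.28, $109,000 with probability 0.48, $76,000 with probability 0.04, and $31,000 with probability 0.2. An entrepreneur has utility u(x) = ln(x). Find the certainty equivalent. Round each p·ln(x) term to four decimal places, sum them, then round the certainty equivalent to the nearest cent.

E[u] = 0.28·ln(179000) + 0.48·ln(109000) + 0.04·ln(76000) + 0.2·ln(31000) = 3.3866 + 5.5676 + 0.4495 + 2.0683 = 11.4720
CE = e^11.4720 ≈ 95990.07

$95,990.07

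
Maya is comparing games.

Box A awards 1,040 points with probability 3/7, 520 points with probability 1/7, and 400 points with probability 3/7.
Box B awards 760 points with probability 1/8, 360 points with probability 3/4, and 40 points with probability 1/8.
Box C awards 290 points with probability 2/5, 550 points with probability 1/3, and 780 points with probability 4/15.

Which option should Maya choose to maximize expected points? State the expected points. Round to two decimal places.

Box A = 3/7 × 1040 + 1/7 × 520 + 3/7 × 400 = 445.7143 + 74.2857 + 171.4286 = 691.4286
Box B = 1/8 × 760 + 3/4 × 360 + 1/8 × 40 = 95 + 270 + 5 = 370
Box C = 2/5 × 290 + 1/3 × 550 + 4/15 × 780 = 116 + 183.3333 + 208 = 507.3333

Box A (691.43 points)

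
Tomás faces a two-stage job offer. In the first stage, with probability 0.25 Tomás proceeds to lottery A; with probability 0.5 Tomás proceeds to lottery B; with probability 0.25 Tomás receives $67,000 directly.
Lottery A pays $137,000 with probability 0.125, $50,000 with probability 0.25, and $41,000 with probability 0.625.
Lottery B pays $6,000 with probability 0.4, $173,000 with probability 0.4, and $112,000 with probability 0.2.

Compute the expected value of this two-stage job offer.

EV(A) = 0.125 × 137000 + 0.25 × 50000 + 0.625 × 41000 = 17125 + 12500 + 25625 = 55250
EV(B) = 0.4 × 6000 + 0.4 × 173000 + 0.2 × 112000 = 2400 + 69200 + 22400 = 94000
Branch C: 67000 (certain)
Overall = 0.25 × 55250 + 0.5 × 94000 + 0.25 × 67000 = 13812.5 + 47000 + 16750 = 77562.5

$77,562.50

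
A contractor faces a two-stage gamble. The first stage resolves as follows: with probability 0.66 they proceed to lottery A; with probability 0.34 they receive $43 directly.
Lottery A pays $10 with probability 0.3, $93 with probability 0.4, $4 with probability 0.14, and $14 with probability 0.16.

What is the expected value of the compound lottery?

EV(A) = 0.3 × 10 + 0.4 × 93 + 0.14 × 4 + 0.16 × 14 = 3 + 37.2 + 0.56 + 2.24 = 43
Branch B: 43 (certain)
Overall = 0.66 × 43 + 0.34 × 43 = 28.38 + 14.62 = 43

$43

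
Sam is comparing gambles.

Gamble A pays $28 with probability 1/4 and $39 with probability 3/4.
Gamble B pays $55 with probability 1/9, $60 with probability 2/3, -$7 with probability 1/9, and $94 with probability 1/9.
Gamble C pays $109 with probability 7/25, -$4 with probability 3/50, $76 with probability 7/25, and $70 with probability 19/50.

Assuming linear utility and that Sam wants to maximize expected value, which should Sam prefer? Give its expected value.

Gamble A = 1/4 × 28 + 3/4 × 39 = 7 + 29.25 = 36.25
Gamble B = 1/9 × 55 + 2/3 × 60 + 1/9 × (-7) + 1/9 × 94 = 6.1111 + 40 − 0.7778 + 10.4444 = 55.7778
Gamble C = 7/25 × 109 + 3/50 × (-4) + 7/25 × 76 + 19/50 × 70 = 30.52 − 0.24 + 21.28 + 26.6 = 78.16

Gamble C ($78.16)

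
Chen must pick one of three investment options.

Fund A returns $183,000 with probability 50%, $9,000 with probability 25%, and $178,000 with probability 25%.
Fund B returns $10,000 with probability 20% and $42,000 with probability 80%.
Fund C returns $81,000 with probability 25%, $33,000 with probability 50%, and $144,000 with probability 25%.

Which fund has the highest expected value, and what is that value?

Fund A = 0.5 × 183000 + 0.25 × 9000 + 0.25 × 178000 = 91500 + 2250 + 44500 = 138250
Fund B = 0.2 × 10000 + 0.8 × 42000 = 2000 + 33600 = 35600
Fund C = 0.25 × 81000 + 0.5 × 33000 + 0.25 × 144000 = 20250 + 16500 + 36000 = 72750

Fund A ($138,250)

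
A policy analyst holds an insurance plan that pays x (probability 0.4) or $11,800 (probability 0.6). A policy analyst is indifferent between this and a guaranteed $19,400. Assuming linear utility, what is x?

x = $30,800

0.4·x + 0.6·11800 = 19400
0.4·x = 19400 − 7080 = 12320
x = 12320 / 0.4 = 30800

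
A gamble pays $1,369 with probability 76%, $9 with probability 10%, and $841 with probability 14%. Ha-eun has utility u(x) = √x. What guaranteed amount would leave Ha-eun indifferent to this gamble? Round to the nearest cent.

$1,054.95

E[u] = 0.76·√1369 + 0.1·√9 + 0.14·√841 = 0.76·37 + 0.1·3 + 0.14·29 = 32.48
CE = (32.48)² = 1054.9504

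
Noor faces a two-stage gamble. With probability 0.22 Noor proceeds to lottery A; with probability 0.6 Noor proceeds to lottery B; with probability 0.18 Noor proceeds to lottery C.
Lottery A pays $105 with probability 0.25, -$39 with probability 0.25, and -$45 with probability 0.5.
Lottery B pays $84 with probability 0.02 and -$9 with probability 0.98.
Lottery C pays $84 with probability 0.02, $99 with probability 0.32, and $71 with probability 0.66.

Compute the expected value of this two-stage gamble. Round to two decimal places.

$8.84

EV(A) = 0.25 × 105 + 0.25 × (-39) + 0.5 × (-45) = 26.25 − 9.75 − 22.5 = -6
EV(B) = 0.02 × 84 + 0.98 × (-9) = 1.68 − 8.82 = -7.14
EV(C) = 0.02 × 84 + 0.32 × 99 + 0.66 × 71 = 1.68 + 31.68 + 46.86 = 80.22
Overall = 0.22 × (-6) + 0.6 × (-7.14) + 0.18 × 80.22 = -1.32 − 4.284 + 14.4396 = 8.8356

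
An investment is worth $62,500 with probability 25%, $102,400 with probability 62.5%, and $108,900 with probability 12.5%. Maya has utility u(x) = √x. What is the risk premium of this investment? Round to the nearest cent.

E[u] = 0.25·√62500 + 0.625·√102400 + 0.125·√108900 = 0.25·250 + 0.625·320 + 0.125·330 = 303.75
CE = (303.75)² = 92264.0625
Risk premium = EV − CE = 93237.5 − 92264.0625 = 973.4375

$973.44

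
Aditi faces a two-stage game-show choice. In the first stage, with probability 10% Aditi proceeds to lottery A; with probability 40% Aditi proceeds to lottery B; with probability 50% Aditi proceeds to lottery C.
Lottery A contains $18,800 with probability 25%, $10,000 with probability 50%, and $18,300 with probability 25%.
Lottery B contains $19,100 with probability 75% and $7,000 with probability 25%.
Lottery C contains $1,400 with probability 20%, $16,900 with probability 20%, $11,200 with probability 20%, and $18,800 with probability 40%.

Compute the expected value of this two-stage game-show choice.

EV(A) = 0.25 × 18800 + 0.5 × 10000 + 0.25 × 18300 = 4700 + 5000 + 4575 = 14275
EV(B) = 0.75 × 19100 + 0.25 × 7000 = 14325 + 1750 = 16075
EV(C) = 0.2 × 1400 + 0.2 × 16900 + 0.2 × 11200 + 0.4 × 18800 = 280 + 3380 + 2240 + 7520 = 13420
Overall = 0.1 × 14275 + 0.4 × 16075 + 0.5 × 13420 = 1427.5 + 6430 + 6710 = 14567.5

$14,567.50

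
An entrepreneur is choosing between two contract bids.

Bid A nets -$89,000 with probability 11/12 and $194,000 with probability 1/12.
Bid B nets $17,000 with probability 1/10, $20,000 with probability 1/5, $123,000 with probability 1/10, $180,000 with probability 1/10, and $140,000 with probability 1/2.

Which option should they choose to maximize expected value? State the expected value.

Bid B ($106,000)

Bid A = 11/12 × (-89000) + 1/12 × 194000 = -81583.3333 + 16166.6667 = -65416.6667
Bid B = 1/10 × 17000 + 1/5 × 20000 + 1/10 × 123000 + 1/10 × 180000 + 1/2 × 140000 = 1700 + 4000 + 12300 + 18000 + 70000 = 106000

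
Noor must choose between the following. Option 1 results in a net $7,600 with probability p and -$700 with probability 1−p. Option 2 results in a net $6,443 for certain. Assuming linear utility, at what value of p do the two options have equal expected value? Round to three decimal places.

p = 0.861

p·7600 + (1−p)·(-700) = 6443
8300p − 700 = 6443
p = (6443 + 700) / 8300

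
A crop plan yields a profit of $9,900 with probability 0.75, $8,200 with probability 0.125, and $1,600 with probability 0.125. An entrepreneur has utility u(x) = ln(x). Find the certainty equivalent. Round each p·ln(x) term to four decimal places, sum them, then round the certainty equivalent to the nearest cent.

$7,699.42

E[u] = 0.75·ln(9900) + 0.125·ln(8200) + 0.125·ln(1600) = 6.9002 + 1.1265 + 0.9222 = 8.9489
CE = e^8.9489 ≈ 7699.42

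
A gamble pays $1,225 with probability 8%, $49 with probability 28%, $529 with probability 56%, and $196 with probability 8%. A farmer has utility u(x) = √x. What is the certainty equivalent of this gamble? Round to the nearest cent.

E[u] = 0.08·√1225 + 0.28·√49 + 0.56·√529 + 0.08·√196 = 0.08·35 + 0.28·7 + 0.56·23 + 0.08·14 = 18.76
CE = (18.76)² = 351.9376

$351.94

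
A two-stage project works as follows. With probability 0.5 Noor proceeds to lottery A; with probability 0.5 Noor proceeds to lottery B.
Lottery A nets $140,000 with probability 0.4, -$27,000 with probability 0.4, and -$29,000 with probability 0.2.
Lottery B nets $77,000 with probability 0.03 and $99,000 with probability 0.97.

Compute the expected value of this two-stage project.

$68,870

EV(A) = 0.4 × 140000 + 0.4 × (-27000) + 0.2 × (-29000) = 56000 − 10800 − 5800 = 39400
EV(B) = 0.03 × 77000 + 0.97 × 99000 = 2310 + 96030 = 98340
Overall = 0.5 × 39400 + 0.5 × 98340 = 19700 + 49170 = 68870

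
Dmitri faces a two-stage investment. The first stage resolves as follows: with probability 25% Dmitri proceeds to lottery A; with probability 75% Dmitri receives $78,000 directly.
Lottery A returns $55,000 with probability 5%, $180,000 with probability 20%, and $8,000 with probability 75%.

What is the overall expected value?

EV(A) = 0.05 × 55000 + 0.2 × 180000 + 0.75 × 8000 = 2750 + 36000 + 6000 = 44750
Branch B: 78000 (certain)
Overall = 0.25 × 44750 + 0.75 × 78000 = 11187.5 + 58500 = 69687.5

$69,687.50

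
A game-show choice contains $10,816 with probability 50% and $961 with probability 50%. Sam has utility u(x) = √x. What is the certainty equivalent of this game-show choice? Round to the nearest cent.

E[u] = 0.5·√10816 + 0.5·√961 = 0.5·104 + 0.5·31 = 67.5
CE = (67.5)² = 4556.25

$4,556.25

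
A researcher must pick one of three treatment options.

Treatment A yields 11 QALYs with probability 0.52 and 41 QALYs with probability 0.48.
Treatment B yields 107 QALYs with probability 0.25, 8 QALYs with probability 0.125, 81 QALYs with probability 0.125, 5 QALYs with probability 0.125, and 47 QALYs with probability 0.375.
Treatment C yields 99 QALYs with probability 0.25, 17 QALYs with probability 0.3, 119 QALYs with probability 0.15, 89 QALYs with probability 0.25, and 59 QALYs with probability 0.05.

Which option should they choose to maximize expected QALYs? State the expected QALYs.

Treatment A = 0.52 × 11 + 0.48 × 41 = 5.72 + 19.68 = 25.4
Treatment B = 0.25 × 107 + 0.125 × 8 + 0.125 × 81 + 0.125 × 5 + 0.375 × 47 = 26.75 + 1 + 10.125 + 0.625 + 17.625 = 56.125
Treatment C = 0.25 × 99 + 0.3 × 17 + 0.15 × 119 + 0.25 × 89 + 0.05 × 59 = 24.75 + 5.1 + 17.85 + 22.25 + 2.95 = 72.9

Treatment C (72.9 QALYs)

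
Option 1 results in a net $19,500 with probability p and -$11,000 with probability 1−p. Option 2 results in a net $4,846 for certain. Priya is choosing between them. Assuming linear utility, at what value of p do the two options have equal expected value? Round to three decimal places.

p·19500 + (1−p)·(-11000) = 4846
30500p − 11000 = 4846
p = (4846 + 11000) / 30500

p = 0.520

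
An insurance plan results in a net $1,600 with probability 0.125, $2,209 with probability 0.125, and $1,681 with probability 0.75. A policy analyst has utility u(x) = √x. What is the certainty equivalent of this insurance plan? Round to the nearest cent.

E[u] = 0.125·√1600 + 0.125·√2209 + 0.75·√1681 = 0.125·40 + 0.125·47 + 0.75·41 = 41.625
CE = (41.625)² = 1732.640625

$1,732.64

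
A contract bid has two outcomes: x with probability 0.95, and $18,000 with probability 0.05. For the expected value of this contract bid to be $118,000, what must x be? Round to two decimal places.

x = $123,263.16

0.95·x + 0.05·18000 = 118000
0.95·x = 118000 − 900 = 117100
x = 117100 / 0.95 = 123263.1579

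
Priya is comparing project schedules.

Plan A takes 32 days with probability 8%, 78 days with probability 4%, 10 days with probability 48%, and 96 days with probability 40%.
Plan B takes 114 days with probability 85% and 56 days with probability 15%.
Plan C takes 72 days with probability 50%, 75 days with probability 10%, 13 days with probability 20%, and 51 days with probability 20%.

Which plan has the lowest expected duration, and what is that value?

Plan A (48.88 days)

Plan A = 0.08 × 32 + 0.04 × 78 + 0.48 × 10 + 0.4 × 96 = 2.56 + 3.12 + 4.8 + 38.4 = 48.88
Plan B = 0.85 × 114 + 0.15 × 56 = 96.9 + 8.4 = 105.3
Plan C = 0.5 × 72 + 0.1 × 75 + 0.2 × 13 + 0.2 × 51 = 36 + 7.5 + 2.6 + 10.2 = 56.3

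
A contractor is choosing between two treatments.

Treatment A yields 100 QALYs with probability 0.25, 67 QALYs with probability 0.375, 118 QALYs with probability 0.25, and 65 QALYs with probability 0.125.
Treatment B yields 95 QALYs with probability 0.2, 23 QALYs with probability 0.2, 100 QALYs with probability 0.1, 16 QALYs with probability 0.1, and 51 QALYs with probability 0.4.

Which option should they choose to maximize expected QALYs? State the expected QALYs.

Treatment A (87.75 QALYs)

Treatment A = 0.25 × 100 + 0.375 × 67 + 0.25 × 118 + 0.125 × 65 = 25 + 25.125 + 29.5 + 8.125 = 87.75
Treatment B = 0.2 × 95 + 0.2 × 23 + 0.1 × 100 + 0.1 × 16 + 0.4 × 51 = 19 + 4.6 + 10 + 1.6 + 20.4 = 55.6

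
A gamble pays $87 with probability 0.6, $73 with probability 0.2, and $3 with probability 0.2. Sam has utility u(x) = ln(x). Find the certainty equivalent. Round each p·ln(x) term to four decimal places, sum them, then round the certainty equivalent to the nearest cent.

E[u] = 0.6·ln(87) + 0.2·ln(73) + 0.2·ln(3) = 2.6795 + 0.8581 + 0.2197 = 3.7573
CE = e^3.7573 ≈ 42.83

$42.83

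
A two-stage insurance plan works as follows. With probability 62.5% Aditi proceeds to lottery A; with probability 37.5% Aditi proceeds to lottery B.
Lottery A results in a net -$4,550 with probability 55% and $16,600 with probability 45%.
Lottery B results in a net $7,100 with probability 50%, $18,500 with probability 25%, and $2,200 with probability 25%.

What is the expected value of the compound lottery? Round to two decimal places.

$6,376.56

EV(A) = 0.55 × (-4550) + 0.45 × 16600 = -2502.5 + 7470 = 4967.5
EV(B) = 0.5 × 7100 + 0.25 × 18500 + 0.25 × 2200 = 3550 + 4625 + 550 = 8725
Overall = 0.625 × 4967.5 + 0.375 × 8725 = 3104.6875 + 3271.875 = 6376.5625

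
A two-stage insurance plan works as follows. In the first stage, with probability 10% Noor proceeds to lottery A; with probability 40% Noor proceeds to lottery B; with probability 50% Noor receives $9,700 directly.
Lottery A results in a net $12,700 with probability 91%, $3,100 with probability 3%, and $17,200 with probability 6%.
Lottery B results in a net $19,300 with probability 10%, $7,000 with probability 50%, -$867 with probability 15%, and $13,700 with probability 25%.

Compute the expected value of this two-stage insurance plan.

EV(A) = 0.91 × 12700 + 0.03 × 3100 + 0.06 × 17200 = 11557 + 93 + 1032 = 12682
EV(B) = 0.1 × 19300 + 0.5 × 7000 + 0.15 × (-867) + 0.25 × 13700 = 1930 + 3500 − 130.05 + 3425 = 8724.95
Branch C: 9700 (certain)
Overall = 0.1 × 12682 + 0.4 × 8724.95 + 0.5 × 9700 = 1268.2 + 3489.98 + 4850 = 9608.18

$9,608.18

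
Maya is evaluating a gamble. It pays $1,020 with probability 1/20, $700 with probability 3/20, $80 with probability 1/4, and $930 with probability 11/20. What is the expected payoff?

EV = 1/20 × 1020 + 3/20 × 700 + 1/4 × 80 + 11/20 × 930 = 51 + 105 + 20 + 511.5 = 687.5

$687.50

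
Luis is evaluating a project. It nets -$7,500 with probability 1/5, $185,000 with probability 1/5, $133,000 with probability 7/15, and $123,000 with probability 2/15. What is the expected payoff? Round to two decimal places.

$113,966.67

EV = 1/5 × (-7500) + 1/5 × 185000 + 7/15 × 133000 + 2/15 × 123000 = -1500 + 37000 + 62066.6667 + 16400 = 113966.6667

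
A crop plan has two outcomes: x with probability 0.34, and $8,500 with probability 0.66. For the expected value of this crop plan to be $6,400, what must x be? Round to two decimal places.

0.34·x + 0.66·8500 = 6400
0.34·x = 6400 − 5610 = 790
x = 790 / 0.34 = 2323.5294

x = $2,323.53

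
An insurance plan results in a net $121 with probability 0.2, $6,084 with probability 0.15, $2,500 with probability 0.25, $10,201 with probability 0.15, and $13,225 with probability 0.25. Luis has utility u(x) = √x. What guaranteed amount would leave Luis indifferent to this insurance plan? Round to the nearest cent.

E[u] = 0.2·√121 + 0.15·√6084 + 0.25·√2500 + 0.15·√10201 + 0.25·√13225 = 0.2·11 + 0.15·78 + 0.25·50 + 0.15·101 + 0.25·115 = 70.3
CE = (70.3)² = 4942.09

$4,942.09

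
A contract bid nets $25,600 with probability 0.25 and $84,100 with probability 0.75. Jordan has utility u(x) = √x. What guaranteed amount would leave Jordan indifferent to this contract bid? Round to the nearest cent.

E[u] = 0.25·√25600 + 0.75·√84100 = 0.25·160 + 0.75·290 = 257.5
CE = (257.5)² = 66306.25

$66,306.25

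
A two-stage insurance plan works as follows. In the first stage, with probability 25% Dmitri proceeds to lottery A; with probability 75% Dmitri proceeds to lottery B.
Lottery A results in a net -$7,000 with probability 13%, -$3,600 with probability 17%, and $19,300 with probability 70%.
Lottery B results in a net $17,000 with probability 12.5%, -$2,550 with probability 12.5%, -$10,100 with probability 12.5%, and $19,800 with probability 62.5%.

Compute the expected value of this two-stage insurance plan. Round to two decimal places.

EV(A) = 0.13 × (-7000) + 0.17 × (-3600) + 0.7 × 19300 = -910 − 612 + 13510 = 11988
EV(B) = 0.125 × 17000 + 0.125 × (-2550) + 0.125 × (-10100) + 0.625 × 19800 = 2125 − 318.75 − 1262.5 + 12375 = 12918.75
Overall = 0.25 × 11988 + 0.75 × 12918.75 = 2997 + 9689.0625 = 12686.0625

$12,686.06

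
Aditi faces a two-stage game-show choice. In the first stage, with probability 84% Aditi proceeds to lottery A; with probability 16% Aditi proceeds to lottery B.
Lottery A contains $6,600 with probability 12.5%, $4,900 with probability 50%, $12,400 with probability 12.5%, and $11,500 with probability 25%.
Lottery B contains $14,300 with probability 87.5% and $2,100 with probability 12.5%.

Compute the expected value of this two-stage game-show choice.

$8,512

EV(A) = 0.125 × 6600 + 0.5 × 4900 + 0.125 × 12400 + 0.25 × 11500 = 825 + 2450 + 1550 + 2875 = 7700
EV(B) = 0.875 × 14300 + 0.125 × 2100 = 12512.5 + 262.5 = 12775
Overall = 0.84 × 7700 + 0.16 × 12775 = 6468 + 2044 = 8512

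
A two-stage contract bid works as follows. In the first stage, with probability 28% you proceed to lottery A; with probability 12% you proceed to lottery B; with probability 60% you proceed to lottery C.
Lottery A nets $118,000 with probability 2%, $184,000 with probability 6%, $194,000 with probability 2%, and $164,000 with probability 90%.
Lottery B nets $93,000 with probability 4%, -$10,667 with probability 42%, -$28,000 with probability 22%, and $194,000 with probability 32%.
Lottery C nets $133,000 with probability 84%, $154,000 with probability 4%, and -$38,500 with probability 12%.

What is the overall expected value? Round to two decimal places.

$120,741.58

EV(A) = 0.02 × 118000 + 0.06 × 184000 + 0.02 × 194000 + 0.9 × 164000 = 2360 + 11040 + 3880 + 147600 = 164880
EV(B) = 0.04 × 93000 + 0.42 × (-10667) + 0.22 × (-28000) + 0.32 × 194000 = 3720 − 4480.14 − 6160 + 62080 = 55159.86
EV(C) = 0.84 × 133000 + 0.04 × 154000 + 0.12 × (-38500) = 111720 + 6160 − 4620 = 113260
Overall = 0.28 × 164880 + 0.12 × 55159.86 + 0.6 × 113260 = 46166.4 + 6619.1832 + 67956 = 120741.5832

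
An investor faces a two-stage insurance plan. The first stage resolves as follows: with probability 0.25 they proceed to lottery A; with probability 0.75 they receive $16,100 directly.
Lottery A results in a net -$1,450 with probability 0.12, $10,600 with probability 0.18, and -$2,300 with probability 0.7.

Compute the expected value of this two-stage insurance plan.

$12,106

EV(A) = 0.12 × (-1450) + 0.18 × 10600 + 0.7 × (-2300) = -174 + 1908 − 1610 = 124
Branch B: 16100 (certain)
Overall = 0.25 × 124 + 0.75 × 16100 = 31 + 12075 = 12106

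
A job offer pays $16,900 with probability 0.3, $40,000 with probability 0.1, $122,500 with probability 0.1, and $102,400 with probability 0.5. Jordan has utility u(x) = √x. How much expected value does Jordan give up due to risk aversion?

E[u] = 0.3·√16900 + 0.1·√40000 + 0.1·√122500 + 0.5·√102400 = 0.3·130 + 0.1·200 + 0.1·350 + 0.5·320 = 254
CE = (254)² = 64516
Risk premium = EV − CE = 72520 − 64516 = 8004

$8,004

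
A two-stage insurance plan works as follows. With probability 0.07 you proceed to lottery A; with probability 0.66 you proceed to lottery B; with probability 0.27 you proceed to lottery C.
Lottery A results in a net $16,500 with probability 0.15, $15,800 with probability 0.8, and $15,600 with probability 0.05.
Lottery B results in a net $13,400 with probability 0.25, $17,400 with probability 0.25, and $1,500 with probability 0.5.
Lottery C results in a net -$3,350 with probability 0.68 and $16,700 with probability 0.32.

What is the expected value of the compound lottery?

EV(A) = 0.15 × 16500 + 0.8 × 15800 + 0.05 × 15600 = 2475 + 12640 + 780 = 15895
EV(B) = 0.25 × 13400 + 0.25 × 17400 + 0.5 × 1500 = 3350 + 4350 + 750 = 8450
EV(C) = 0.68 × (-3350) + 0.32 × 16700 = -2278 + 5344 = 3066
Overall = 0.07 × 15895 + 0.66 × 8450 + 0.27 × 3066 = 1112.65 + 5577 + 827.82 = 7517.47

$7,517.47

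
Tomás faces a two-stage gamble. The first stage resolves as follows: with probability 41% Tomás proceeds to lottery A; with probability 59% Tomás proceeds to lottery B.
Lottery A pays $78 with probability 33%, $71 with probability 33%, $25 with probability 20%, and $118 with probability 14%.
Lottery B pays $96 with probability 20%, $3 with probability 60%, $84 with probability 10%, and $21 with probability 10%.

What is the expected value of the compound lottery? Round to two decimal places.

$47.57

EV(A) = 0.33 × 78 + 0.33 × 71 + 0.2 × 25 + 0.14 × 118 = 25.74 + 23.43 + 5 + 16.52 = 70.69
EV(B) = 0.2 × 96 + 0.6 × 3 + 0.1 × 84 + 0.1 × 21 = 19.2 + 1.8 + 8.4 + 2.1 = 31.5
Overall = 0.41 × 70.69 + 0.59 × 31.5 = 28.9829 + 18.585 = 47.5679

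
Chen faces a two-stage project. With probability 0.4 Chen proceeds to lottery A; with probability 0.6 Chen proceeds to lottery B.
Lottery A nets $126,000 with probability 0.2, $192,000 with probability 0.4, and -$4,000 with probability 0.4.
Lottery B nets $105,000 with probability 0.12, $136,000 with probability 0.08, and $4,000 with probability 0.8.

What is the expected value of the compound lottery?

$56,168

EV(A) = 0.2 × 126000 + 0.4 × 192000 + 0.4 × (-4000) = 25200 + 76800 − 1600 = 100400
EV(B) = 0.12 × 105000 + 0.08 × 136000 + 0.8 × 4000 = 12600 + 10880 + 3200 = 26680
Overall = 0.4 × 100400 + 0.6 × 26680 = 40160 + 16008 = 56168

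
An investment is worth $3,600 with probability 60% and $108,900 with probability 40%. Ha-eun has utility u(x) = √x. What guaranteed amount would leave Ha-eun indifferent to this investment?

E[u] = 0.6·√3600 + 0.4·√108900 = 0.6·60 + 0.4·330 = 168
CE = (168)² = 28224

$28,224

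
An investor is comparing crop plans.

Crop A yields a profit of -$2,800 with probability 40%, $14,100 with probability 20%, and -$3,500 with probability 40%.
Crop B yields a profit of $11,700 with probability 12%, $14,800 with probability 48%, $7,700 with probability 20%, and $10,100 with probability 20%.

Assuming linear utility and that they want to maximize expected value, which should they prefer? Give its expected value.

Crop B ($12,068)

Crop A = 0.4 × (-2800) + 0.2 × 14100 + 0.4 × (-3500) = -1120 + 2820 − 1400 = 300
Crop B = 0.12 × 11700 + 0.48 × 14800 + 0.2 × 7700 + 0.2 × 10100 = 1404 + 7104 + 1540 + 2020 = 12068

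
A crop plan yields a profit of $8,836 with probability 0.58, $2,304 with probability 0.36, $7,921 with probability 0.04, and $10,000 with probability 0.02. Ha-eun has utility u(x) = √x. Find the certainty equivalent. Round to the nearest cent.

$5,984.57

E[u] = 0.58·√8836 + 0.36·√2304 + 0.04·√7921 + 0.02·√10000 = 0.58·94 + 0.36·48 + 0.04·89 + 0.02·100 = 77.36
CE = (77.36)² = 5984.5696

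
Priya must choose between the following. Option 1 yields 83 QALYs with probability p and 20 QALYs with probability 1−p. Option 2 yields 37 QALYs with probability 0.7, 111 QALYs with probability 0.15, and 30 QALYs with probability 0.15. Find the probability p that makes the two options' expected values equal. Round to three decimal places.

EV(Option 2) = 0.7 × 37 + 0.15 × 111 + 0.15 × 30 = 25.9 + 16.65 + 4.5 = 47.05
p·83 + (1−p)·20 = 47.05
63p + 20 = 47.05
p = (47.05 − 20) / 63

p = 0.429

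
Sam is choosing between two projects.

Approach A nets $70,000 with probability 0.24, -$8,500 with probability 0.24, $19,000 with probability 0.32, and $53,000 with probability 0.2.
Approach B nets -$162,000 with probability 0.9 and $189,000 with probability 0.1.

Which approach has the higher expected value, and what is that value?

Approach A ($31,440)

Approach A = 0.24 × 70000 + 0.24 × (-8500) + 0.32 × 19000 + 0.2 × 53000 = 16800 − 2040 + 6080 + 10600 = 31440
Approach B = 0.9 × (-162000) + 0.1 × 189000 = -145800 + 18900 = -126900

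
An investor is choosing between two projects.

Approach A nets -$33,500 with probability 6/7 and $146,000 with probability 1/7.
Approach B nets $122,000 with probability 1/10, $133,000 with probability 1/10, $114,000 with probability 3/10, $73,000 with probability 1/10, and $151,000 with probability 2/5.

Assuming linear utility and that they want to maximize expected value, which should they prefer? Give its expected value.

Approach A = 6/7 × (-33500) + 1/7 × 146000 = -28714.2857 + 20857.1429 = -7857.1429
Approach B = 1/10 × 122000 + 1/10 × 133000 + 3/10 × 114000 + 1/10 × 73000 + 2/5 × 151000 = 12200 + 13300 + 34200 + 7300 + 60400 = 127400

Approach B ($127,400)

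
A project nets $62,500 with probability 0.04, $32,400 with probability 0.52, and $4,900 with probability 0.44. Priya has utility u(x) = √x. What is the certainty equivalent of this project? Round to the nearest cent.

$18,063.36

E[u] = 0.04·√62500 + 0.52·√32400 + 0.44·√4900 = 0.04·250 + 0.52·180 + 0.44·70 = 134.4
CE = (134.4)² = 18063.36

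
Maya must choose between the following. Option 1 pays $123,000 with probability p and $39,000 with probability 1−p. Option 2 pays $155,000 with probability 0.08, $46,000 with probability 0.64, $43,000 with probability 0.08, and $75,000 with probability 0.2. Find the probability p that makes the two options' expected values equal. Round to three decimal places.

p = 0.253

EV(Option 2) = 0.08 × 155000 + 0.64 × 46000 + 0.08 × 43000 + 0.2 × 75000 = 12400 + 29440 + 3440 + 15000 = 60280
p·123000 + (1−p)·39000 = 60280
84000p + 39000 = 60280
p = (60280 − 39000) / 84000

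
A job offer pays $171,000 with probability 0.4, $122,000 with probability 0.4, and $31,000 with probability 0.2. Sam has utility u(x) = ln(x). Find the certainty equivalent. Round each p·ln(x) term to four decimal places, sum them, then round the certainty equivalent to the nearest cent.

E[u] = 0.4·ln(171000) + 0.4·ln(122000) + 0.2·ln(31000) = 4.8198 + 4.6847 + 2.0683 = 11.5728
CE = e^11.5728 ≈ 106170.33

$106,170.33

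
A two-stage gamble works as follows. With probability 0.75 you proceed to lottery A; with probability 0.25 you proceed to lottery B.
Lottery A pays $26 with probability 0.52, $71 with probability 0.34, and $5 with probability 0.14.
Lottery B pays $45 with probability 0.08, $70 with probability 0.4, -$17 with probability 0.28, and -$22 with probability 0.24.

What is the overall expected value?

EV(A) = 0.52 × 26 + 0.34 × 71 + 0.14 × 5 = 13.52 + 24.14 + 0.7 = 38.36
EV(B) = 0.08 × 45 + 0.4 × 70 + 0.28 × (-17) + 0.24 × (-22) = 3.6 + 28 − 4.76 − 5.28 = 21.56
Overall = 0.75 × 38.36 + 0.25 × 21.56 = 28.77 + 5.39 = 34.16

$34.16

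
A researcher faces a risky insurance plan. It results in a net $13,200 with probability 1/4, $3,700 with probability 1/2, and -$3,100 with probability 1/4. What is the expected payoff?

$4,375

EV = 1/4 × 13200 + 1/2 × 3700 + 1/4 × (-3100) = 3300 + 1850 − 775 = 4375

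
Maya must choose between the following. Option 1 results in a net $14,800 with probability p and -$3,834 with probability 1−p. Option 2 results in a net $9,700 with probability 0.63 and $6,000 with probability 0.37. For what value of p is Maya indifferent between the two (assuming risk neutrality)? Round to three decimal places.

p = 0.653

EV(Option 2) = 0.63 × 9700 + 0.37 × 6000 = 6111 + 2220 = 8331
p·14800 + (1−p)·(-3834) = 8331
18634p − 3834 = 8331
p = (8331 + 3834) / 18634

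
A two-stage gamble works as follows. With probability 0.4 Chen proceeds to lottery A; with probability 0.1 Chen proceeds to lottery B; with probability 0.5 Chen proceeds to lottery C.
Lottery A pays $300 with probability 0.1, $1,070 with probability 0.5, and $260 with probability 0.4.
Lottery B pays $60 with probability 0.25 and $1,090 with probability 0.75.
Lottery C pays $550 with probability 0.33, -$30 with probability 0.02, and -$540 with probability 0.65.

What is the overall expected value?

$265.80

EV(A) = 0.1 × 300 + 0.5 × 1070 + 0.4 × 260 = 30 + 535 + 104 = 669
EV(B) = 0.25 × 60 + 0.75 × 1090 = 15 + 817.5 = 832.5
EV(C) = 0.33 × 550 + 0.02 × (-30) + 0.65 × (-540) = 181.5 − 0.6 − 351 = -170.1
Overall = 0.4 × 669 + 0.1 × 832.5 + 0.5 × (-170.1) = 267.6 + 83.25 − 85.05 = 265.8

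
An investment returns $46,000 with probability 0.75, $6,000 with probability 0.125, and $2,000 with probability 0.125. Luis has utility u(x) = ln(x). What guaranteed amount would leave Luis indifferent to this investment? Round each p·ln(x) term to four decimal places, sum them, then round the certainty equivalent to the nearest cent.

$24,095.97

E[u] = 0.75·ln(46000) + 0.125·ln(6000) + 0.125·ln(2000) = 8.0523 + 1.0874 + 0.9501 = 10.0898
CE = e^10.0898 ≈ 24095.97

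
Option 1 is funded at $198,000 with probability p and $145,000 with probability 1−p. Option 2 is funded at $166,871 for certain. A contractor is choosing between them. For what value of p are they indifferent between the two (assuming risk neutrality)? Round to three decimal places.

p·198000 + (1−p)·145000 = 166871
53000p + 145000 = 166871
p = (166871 − 145000) / 53000

p = 0.413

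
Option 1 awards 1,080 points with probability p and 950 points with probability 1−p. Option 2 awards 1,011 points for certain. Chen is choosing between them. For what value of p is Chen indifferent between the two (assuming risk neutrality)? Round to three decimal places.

p·1080 + (1−p)·950 = 1011
130p + 950 = 1011
p = (1011 − 950) / 130

p = 0.469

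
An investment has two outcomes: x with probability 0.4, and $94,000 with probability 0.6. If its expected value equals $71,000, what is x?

0.4·x + 0.6·94000 = 71000
0.4·x = 71000 − 56400 = 14600
x = 14600 / 0.4 = 36500

x = $36,500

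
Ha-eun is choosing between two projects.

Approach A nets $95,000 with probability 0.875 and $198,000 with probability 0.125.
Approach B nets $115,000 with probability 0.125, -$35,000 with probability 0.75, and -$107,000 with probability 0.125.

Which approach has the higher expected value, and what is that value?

Approach A ($107,875)

Approach A = 0.875 × 95000 + 0.125 × 198000 = 83125 + 24750 = 107875
Approach B = 0.125 × 115000 + 0.75 × (-35000) + 0.125 × (-107000) = 14375 − 26250 − 13375 = -25250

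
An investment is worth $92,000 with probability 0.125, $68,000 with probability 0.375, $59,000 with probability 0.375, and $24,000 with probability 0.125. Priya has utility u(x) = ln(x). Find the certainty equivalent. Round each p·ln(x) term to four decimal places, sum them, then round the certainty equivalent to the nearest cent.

E[u] = 0.125·ln(92000) + 0.375·ln(68000) + 0.375·ln(59000) + 0.125·ln(24000) = 1.4287 + 4.1727 + 4.1195 + 1.2607 = 10.9816
CE = e^10.9816 ≈ 58782.53

$58,782.53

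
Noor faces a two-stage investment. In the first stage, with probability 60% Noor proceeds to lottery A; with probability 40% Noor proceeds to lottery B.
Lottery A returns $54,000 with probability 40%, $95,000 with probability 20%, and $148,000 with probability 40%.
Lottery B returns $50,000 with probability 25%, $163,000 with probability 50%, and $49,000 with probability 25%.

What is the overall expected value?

EV(A) = 0.4 × 54000 + 0.2 × 95000 + 0.4 × 148000 = 21600 + 19000 + 59200 = 99800
EV(B) = 0.25 × 50000 + 0.5 × 163000 + 0.25 × 49000 = 12500 + 81500 + 12250 = 106250
Overall = 0.6 × 99800 + 0.4 × 106250 = 59880 + 42500 = 102380

$102,380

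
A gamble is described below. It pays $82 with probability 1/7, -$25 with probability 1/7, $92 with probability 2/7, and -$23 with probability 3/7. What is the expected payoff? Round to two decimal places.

EV = 1/7 × 82 + 1/7 × (-25) + 2/7 × 92 + 3/7 × (-23) = 11.7143 − 3.5714 + 26.2857 − 9.8571 = 24.5714

$24.57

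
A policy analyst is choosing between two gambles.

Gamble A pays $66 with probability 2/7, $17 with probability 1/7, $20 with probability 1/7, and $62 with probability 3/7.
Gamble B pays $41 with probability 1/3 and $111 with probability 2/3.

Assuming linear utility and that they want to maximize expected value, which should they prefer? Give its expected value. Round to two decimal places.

Gamble B ($87.67)

Gamble A = 2/7 × 66 + 1/7 × 17 + 1/7 × 20 + 3/7 × 62 = 18.8571 + 2.4286 + 2.8571 + 26.5714 = 50.7143
Gamble B = 1/3 × 41 + 2/3 × 111 = 13.6667 + 74 = 87.6667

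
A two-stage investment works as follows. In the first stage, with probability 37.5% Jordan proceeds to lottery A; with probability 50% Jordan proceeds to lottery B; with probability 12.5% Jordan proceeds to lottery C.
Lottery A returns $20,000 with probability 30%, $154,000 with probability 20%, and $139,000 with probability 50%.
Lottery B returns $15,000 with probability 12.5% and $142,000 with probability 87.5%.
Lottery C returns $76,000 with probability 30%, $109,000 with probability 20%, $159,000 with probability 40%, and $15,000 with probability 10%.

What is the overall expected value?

$116,637.50

EV(A) = 0.3 × 20000 + 0.2 × 154000 + 0.5 × 139000 = 6000 + 30800 + 69500 = 106300
EV(B) = 0.125 × 15000 + 0.875 × 142000 = 1875 + 124250 = 126125
EV(C) = 0.3 × 76000 + 0.2 × 109000 + 0.4 × 159000 + 0.1 × 15000 = 22800 + 21800 + 63600 + 1500 = 109700
Overall = 0.375 × 106300 + 0.5 × 126125 + 0.125 × 109700 = 39862.5 + 63062.5 + 13712.5 = 116637.5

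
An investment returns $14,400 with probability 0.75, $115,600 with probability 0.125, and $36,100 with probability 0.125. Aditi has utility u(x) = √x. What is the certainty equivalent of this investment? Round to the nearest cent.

$24,414.06

E[u] = 0.75·√14400 + 0.125·√115600 + 0.125·√36100 = 0.75·120 + 0.125·340 + 0.125·190 = 156.25
CE = (156.25)² = 24414.0625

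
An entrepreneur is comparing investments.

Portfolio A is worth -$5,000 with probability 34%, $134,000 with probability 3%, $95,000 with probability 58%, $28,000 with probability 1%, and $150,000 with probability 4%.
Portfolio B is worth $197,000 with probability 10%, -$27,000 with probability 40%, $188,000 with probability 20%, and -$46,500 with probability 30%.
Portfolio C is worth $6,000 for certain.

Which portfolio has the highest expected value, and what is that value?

Portfolio A = 0.34 × (-5000) + 0.03 × 134000 + 0.58 × 95000 + 0.01 × 28000 + 0.04 × 150000 = -1700 + 4020 + 55100 + 280 + 6000 = 63700
Portfolio B = 0.1 × 197000 + 0.4 × (-27000) + 0.2 × 188000 + 0.3 × (-46500) = 19700 − 10800 + 37600 − 13950 = 32550
Portfolio C: 6000 (certain)

Portfolio A ($63,700)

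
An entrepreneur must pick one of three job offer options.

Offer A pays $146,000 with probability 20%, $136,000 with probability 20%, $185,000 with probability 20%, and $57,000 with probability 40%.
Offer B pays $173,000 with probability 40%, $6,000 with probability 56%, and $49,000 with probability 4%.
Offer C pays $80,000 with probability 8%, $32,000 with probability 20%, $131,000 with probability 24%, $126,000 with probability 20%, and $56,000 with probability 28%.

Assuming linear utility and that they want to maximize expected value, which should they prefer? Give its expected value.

Offer A ($116,200)

Offer A = 0.2 × 146000 + 0.2 × 136000 + 0.2 × 185000 + 0.4 × 57000 = 29200 + 27200 + 37000 + 22800 = 116200
Offer B = 0.4 × 173000 + 0.56 × 6000 + 0.04 × 49000 = 69200 + 3360 + 1960 = 74520
Offer C = 0.08 × 80000 + 0.2 × 32000 + 0.24 × 131000 + 0.2 × 126000 + 0.28 × 56000 = 6400 + 6400 + 31440 + 25200 + 15680 = 85120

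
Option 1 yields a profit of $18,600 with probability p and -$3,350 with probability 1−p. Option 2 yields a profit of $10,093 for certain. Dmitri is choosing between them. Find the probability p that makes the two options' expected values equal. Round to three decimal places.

p·18600 + (1−p)·(-3350) = 10093
21950p − 3350 = 10093
p = (10093 + 3350) / 21950

p = 0.612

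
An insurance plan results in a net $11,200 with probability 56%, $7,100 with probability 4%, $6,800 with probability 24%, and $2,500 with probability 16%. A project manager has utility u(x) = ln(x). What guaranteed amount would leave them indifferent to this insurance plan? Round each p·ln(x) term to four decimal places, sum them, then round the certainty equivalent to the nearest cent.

E[u] = 0.56·ln(11200) + 0.04·ln(7100) + 0.24·ln(6800) + 0.16·ln(2500) = 5.2213 + 0.3547 + 2.1179 + 1.2518 = 8.9457
CE = e^8.9457 ≈ 7674.82

$7,674.82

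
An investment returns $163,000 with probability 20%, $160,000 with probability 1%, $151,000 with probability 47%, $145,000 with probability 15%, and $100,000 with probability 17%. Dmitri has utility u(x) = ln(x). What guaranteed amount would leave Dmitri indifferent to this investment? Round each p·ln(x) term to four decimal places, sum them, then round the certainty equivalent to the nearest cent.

E[u] = 0.2·ln(163000) + 0.01·ln(160000) + 0.47·ln(151000) + 0.15·ln(145000) + 0.17·ln(100000) = 2.4003 + 0.1198 + 5.6048 + 1.7827 + 1.9572 = 11.8648
CE = e^11.8648 ≈ 142173.01

$142,173.01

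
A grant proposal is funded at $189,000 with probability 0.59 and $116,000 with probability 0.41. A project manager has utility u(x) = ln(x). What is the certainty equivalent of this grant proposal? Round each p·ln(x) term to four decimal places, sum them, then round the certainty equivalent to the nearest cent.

E[u] = 0.59·ln(189000) + 0.41·ln(116000) = 7.1682 + 4.7812 = 11.9494
CE = e^11.9494 ≈ 154724.28

$154,724.28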